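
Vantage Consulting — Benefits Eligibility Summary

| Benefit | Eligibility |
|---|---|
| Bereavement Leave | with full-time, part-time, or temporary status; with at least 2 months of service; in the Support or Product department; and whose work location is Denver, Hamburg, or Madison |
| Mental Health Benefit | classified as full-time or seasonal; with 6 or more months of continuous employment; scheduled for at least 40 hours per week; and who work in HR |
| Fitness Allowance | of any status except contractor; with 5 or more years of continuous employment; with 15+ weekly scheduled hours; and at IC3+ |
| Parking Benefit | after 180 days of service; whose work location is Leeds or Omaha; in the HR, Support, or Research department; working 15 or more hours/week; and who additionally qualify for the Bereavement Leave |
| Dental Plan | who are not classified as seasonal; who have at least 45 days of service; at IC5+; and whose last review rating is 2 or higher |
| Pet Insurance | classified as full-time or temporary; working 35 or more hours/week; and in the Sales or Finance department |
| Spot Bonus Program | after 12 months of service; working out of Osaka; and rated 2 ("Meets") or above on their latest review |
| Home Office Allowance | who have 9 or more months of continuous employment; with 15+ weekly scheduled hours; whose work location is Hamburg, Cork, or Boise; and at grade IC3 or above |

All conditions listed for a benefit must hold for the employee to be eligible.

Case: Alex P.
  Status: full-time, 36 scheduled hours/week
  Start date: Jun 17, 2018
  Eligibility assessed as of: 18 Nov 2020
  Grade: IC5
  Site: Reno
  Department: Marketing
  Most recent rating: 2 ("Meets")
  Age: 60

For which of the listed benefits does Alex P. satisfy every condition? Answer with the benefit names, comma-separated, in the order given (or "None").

Dental Plan

Service from Jun 17, 2018 to 18 Nov 2020: 885 days.
Bereavement Leave — status full-time ✓; service 885 days ≥ 2 months (≈60 days) ✓; dept Marketing ✗ → not eligible.
Mental Health Benefit — status full-time ✓; service 885 days ≥ 6 months (≈180 days) ✓; 36 hrs/wk < 40 ✗ → not eligible.
Fitness Allowance — status full-time ✓ (not excluded); service 885 days < 5 years (≈1825 days) ✗ → not eligible.
Parking Benefit — service 885 days ≥ 180 days ✓; site Reno ✗ (not Leeds or Omaha) → not eligible.
Dental Plan — status full-time ✓ (not excluded); service 885 days ≥ 45 days ✓; grade IC5 ≥ IC5 ✓; rating 2 ≥ 2 ✓ → eligible.
Pet Insurance — status full-time ✓; 36 hrs/wk ≥ 35 ✓; dept Marketing ✗ → not eligible.
Spot Bonus Program — service 885 days ≥ 12 months (≈360 days) ✓; site Reno ✗ (not Osaka) → not eligible.
Home Office Allowance — service 885 days ≥ 9 months (≈270 days) ✓; 36 hrs/wk ≥ 15 ✓; site Reno ✗ (not Hamburg, Cork, or Boise) → not eligible.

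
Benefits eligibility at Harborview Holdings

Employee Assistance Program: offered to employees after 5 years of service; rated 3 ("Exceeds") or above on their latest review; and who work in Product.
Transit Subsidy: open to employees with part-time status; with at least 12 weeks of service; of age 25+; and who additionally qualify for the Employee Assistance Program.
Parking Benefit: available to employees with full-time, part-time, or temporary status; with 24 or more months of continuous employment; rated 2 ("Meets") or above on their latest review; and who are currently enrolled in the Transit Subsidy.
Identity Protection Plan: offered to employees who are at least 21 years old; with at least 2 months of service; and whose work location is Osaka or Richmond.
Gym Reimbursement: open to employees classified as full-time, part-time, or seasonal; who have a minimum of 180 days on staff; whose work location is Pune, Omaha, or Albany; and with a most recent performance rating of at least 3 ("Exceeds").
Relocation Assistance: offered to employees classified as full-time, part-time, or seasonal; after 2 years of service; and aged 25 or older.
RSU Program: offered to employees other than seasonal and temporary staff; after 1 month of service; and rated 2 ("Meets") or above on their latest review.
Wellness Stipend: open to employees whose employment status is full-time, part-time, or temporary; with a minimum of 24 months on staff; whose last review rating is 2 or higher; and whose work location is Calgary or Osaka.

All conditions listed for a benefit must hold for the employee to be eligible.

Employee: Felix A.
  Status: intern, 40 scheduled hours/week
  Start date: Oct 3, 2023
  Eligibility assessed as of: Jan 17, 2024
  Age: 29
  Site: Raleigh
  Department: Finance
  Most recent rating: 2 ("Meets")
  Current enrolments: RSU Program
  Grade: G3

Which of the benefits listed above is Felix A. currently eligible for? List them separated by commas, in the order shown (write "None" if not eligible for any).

RSU Program

Service from Oct 3, 2023 to Jan 17, 2024: 106 days.
Employee Assistance Program — service 106 days < 5 years (≈1825 days) ✗ → not eligible.
Transit Subsidy — status intern ✗ (requires part-time) → not eligible.
Parking Benefit — status intern ✗ (requires full-time, part-time, or temporary) → not eligible.
Identity Protection Plan — age 29 ≥ 21 ✓; service 106 days ≥ 2 months (≈60 days) ✓; site Raleigh ✗ (not Osaka or Richmond) → not eligible.
Gym Reimbursement — status intern ✗ (requires full-time, part-time, or seasonal) → not eligible.
Relocation Assistance — status intern ✗ (requires full-time, part-time, or seasonal) → not eligible.
RSU Program — status intern ✓ (not excluded); service 106 days ≥ 1 month (≈30 days) ✓; rating 2 ≥ 2 ✓ → eligible.
Wellness Stipend — status intern ✗ (requires full-time, part-time, or temporary) → not eligible.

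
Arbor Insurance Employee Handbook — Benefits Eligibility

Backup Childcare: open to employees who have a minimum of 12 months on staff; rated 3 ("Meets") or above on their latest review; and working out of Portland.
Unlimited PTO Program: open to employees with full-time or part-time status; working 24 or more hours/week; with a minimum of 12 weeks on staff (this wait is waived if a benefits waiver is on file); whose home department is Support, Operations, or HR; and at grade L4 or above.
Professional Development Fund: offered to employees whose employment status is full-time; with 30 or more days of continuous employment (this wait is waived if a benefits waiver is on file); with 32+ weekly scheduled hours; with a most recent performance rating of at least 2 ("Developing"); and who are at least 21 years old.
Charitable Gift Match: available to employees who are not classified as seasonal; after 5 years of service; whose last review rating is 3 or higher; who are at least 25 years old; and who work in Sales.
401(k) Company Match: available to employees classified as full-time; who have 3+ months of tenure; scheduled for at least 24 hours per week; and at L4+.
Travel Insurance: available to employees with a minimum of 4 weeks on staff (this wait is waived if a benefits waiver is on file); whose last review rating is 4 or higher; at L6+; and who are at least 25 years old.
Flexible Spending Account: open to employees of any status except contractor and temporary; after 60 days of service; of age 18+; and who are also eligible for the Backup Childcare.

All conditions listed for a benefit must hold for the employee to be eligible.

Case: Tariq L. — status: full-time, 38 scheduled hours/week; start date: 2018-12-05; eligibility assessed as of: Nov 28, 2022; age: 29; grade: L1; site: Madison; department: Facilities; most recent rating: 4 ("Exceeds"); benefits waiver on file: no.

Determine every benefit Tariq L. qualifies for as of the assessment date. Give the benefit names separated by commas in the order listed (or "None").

Professional Development Fund

Service from 2018-12-05 to Nov 28, 2022: 1454 days.
Backup Childcare — service 1454 days ≥ 12 months (≈360 days) ✓; rating 4 ≥ 3 ✓; site Madison ✗ (not Portland) → not eligible.
Unlimited PTO Program — status full-time ✓; 38 hrs/wk ≥ 24 ✓; no waiver, service 1454 days ≥ 12 weeks (≈84 days) ✓; dept Facilities ✗ → not eligible.
Professional Development Fund — status full-time ✓; no waiver, service 1454 days ≥ 30 days ✓; 38 hrs/wk ≥ 32 ✓; rating 4 ≥ 2 ✓; age 29 ≥ 21 ✓ → eligible.
Charitable Gift Match — status full-time ✓ (not excluded); service 1454 days < 5 years (≈1825 days) ✗ → not eligible.
401(k) Company Match — status full-time ✓; service 1454 days ≥ 3 months (≈90 days) ✓; 38 hrs/wk ≥ 24 ✓; grade L1 < L4 ✗ → not eligible.
Travel Insurance — no waiver, service 1454 days ≥ 4 weeks (≈28 days) ✓; rating 4 ≥ 4 ✓; grade L1 < L6 ✗ → not eligible.
Flexible Spending Account — status full-time ✓ (not excluded); service 1454 days ≥ 60 days ✓; age 29 ≥ 18 ✓; not eligible for Backup Childcare ✗ → not eligible.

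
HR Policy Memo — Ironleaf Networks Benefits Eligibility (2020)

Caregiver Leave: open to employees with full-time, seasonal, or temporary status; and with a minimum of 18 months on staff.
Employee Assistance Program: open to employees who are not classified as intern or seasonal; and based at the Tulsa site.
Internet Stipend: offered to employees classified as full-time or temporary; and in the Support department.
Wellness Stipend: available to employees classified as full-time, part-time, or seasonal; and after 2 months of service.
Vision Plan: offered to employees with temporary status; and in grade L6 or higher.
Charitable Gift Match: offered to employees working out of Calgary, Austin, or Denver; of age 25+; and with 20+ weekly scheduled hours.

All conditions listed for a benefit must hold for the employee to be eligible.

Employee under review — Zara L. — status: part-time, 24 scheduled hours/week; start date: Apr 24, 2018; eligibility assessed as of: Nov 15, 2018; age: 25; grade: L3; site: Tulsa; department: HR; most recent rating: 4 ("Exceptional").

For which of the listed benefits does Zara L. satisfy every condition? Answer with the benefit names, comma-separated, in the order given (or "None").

Employee Assistance Program, Wellness Stipend

Service from Apr 24, 2018 to Nov 15, 2018: 205 days.
Caregiver Leave — status part-time ✗ (requires full-time, seasonal, or temporary) → not eligible.
Employee Assistance Program — status part-time ✓ (not excluded); site Tulsa ✓ → eligible.
Internet Stipend — status part-time ✗ (requires full-time or temporary) → not eligible.
Wellness Stipend — status part-time ✓; service 205 days ≥ 2 months (≈60 days) ✓ → eligible.
Vision Plan — status part-time ✗ (requires temporary) → not eligible.
Charitable Gift Match — site Tulsa ✗ (not Calgary, Austin, or Denver) → not eligible.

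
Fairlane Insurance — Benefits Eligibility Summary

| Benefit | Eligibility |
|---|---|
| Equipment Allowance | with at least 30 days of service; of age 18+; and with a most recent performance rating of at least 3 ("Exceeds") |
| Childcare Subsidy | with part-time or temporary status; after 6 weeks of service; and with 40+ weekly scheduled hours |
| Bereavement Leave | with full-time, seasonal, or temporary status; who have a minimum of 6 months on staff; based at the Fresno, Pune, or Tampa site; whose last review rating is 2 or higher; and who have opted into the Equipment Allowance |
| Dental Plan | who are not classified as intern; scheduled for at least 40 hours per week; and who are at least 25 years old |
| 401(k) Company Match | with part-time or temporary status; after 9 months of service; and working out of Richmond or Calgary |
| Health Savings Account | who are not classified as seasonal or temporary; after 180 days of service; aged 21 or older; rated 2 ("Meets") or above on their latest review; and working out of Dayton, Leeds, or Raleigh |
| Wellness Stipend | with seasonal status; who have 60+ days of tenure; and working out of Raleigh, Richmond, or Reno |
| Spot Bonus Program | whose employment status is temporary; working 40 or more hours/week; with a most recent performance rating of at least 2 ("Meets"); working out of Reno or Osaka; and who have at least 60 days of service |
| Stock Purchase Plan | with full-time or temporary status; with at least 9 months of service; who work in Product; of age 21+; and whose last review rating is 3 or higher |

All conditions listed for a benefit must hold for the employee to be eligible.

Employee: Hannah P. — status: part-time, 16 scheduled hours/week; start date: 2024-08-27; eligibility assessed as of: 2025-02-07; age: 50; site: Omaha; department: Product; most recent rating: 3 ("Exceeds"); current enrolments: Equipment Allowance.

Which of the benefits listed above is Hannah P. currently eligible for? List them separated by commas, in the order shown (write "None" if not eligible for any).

Equipment Allowance

Service from 2024-08-27 to 2025-02-07: 164 days.
Equipment Allowance — service 164 days ≥ 30 days ✓; age 50 ≥ 18 ✓; rating 3 ≥ 3 ✓ → eligible.
Childcare Subsidy — status part-time ✓; service 164 days ≥ 6 weeks (≈42 days) ✓; 16 hrs/wk < 40 ✗ → not eligible.
Bereavement Leave — status part-time ✗ (requires full-time, seasonal, or temporary) → not eligible.
Dental Plan — status part-time ✓ (not excluded); 16 hrs/wk < 40 ✗ → not eligible.
401(k) Company Match — status part-time ✓; service 164 days < 9 months (≈270 days) ✗ → not eligible.
Health Savings Account — status part-time ✓ (not excluded); service 164 days < 180 days ✗ → not eligible.
Wellness Stipend — status part-time ✗ (requires seasonal) → not eligible.
Spot Bonus Program — status part-time ✗ (requires temporary) → not eligible.
Stock Purchase Plan — status part-time ✗ (requires full-time or temporary) → not eligible.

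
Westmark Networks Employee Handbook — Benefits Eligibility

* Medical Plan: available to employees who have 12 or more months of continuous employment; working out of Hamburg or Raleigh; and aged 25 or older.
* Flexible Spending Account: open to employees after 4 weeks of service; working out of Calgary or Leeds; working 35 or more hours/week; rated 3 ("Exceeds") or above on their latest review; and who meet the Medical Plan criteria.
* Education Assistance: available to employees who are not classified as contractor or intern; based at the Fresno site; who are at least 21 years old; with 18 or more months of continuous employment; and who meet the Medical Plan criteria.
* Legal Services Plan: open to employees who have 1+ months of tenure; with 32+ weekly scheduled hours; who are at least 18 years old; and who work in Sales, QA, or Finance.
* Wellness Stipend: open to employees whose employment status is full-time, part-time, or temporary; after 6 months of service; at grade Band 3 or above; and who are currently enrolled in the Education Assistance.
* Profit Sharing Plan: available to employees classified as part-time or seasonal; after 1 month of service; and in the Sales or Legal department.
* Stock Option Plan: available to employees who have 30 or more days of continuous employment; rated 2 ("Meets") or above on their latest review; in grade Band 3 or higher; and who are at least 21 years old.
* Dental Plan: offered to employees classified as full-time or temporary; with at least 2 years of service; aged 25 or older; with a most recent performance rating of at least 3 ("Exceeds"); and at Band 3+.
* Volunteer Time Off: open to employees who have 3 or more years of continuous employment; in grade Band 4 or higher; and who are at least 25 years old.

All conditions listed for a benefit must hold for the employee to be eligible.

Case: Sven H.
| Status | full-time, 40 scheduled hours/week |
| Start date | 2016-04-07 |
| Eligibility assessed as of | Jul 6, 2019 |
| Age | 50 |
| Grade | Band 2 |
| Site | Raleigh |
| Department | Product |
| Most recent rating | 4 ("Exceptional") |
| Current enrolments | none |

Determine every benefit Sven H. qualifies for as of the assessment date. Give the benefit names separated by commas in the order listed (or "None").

Service from 2016-04-07 to Jul 6, 2019: 1185 days.
Medical Plan — service 1185 days ≥ 12 months (≈360 days) ✓; site Raleigh ✓; age 50 ≥ 25 ✓ → eligible.
Flexible Spending Account — service 1185 days ≥ 4 weeks (≈28 days) ✓; site Raleigh ✗ (not Calgary or Leeds) → not eligible.
Education Assistance — status full-time ✓ (not excluded); site Raleigh ✗ (not Fresno) → not eligible.
Legal Services Plan — service 1185 days ≥ 1 month (≈30 days) ✓; 40 hrs/wk ≥ 32 ✓; age 50 ≥ 18 ✓; dept Product ✗ → not eligible.
Wellness Stipend — status full-time ✓; service 1185 days ≥ 6 months (≈180 days) ✓; grade Band 2 < Band 3 ✗ → not eligible.
Profit Sharing Plan — status full-time ✗ (requires part-time or seasonal) → not eligible.
Stock Option Plan — service 1185 days ≥ 30 days ✓; rating 4 ≥ 2 ✓; grade Band 2 < Band 3 ✗ → not eligible.
Dental Plan — status full-time ✓; service 1185 days ≥ 2 years (≈730 days) ✓; age 50 ≥ 25 ✓; rating 4 ≥ 3 ✓; grade Band 2 < Band 3 ✗ → not eligible.
Volunteer Time Off — service 1185 days ≥ 3 years (≈1095 days) ✓; grade Band 2 < Band 4 ✗ → not eligible.

Medical Plan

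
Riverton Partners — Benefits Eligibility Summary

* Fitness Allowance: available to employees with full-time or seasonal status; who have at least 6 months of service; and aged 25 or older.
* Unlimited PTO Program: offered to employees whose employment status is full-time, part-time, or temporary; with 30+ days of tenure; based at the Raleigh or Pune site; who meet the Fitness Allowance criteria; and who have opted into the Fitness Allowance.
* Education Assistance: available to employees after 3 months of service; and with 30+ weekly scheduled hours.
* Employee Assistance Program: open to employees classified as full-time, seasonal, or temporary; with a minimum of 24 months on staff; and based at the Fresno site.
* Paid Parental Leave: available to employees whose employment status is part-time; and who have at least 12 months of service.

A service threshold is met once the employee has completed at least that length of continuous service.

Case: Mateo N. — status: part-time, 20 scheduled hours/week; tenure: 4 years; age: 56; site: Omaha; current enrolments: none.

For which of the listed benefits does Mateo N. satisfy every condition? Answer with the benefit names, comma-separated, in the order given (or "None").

Fitness Allowance — status part-time ✗ (requires full-time or seasonal) → not eligible.
Unlimited PTO Program — status part-time ✓; service 4 years ≥ 30 days ✓; site Omaha ✗ (not Raleigh or Pune) → not eligible.
Education Assistance — service 4 years ≥ 3 months (≈90 days) ✓; 20 hrs/wk < 30 ✗ → not eligible.
Employee Assistance Program — status part-time ✗ (requires full-time, seasonal, or temporary) → not eligible.
Paid Parental Leave — status part-time ✓; service 4 years ≥ 12 months (≈360 days) ✓ → eligible.

Paid Parental Leave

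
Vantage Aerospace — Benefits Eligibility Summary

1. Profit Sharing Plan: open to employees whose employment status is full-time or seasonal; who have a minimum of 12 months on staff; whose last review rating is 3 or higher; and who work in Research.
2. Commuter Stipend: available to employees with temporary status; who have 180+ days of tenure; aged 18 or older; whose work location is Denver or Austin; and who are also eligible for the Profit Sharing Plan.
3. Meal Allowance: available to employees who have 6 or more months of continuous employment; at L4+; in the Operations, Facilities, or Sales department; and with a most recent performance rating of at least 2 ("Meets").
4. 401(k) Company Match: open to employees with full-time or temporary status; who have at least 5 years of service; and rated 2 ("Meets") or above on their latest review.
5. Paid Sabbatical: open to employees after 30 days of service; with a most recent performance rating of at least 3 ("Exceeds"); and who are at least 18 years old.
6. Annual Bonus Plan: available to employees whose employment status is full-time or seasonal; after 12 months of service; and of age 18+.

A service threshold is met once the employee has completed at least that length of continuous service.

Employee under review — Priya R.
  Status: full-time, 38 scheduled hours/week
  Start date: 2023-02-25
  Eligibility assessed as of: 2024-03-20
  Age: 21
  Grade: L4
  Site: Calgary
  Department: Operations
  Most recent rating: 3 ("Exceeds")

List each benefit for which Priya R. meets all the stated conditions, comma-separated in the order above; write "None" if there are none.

Meal Allowance, Paid Sabbatical, Annual Bonus Plan

Service from 2023-02-25 to 2024-03-20: 389 days.
Profit Sharing Plan — status full-time ✓; service 389 days ≥ 12 months (≈360 days) ✓; rating 3 ≥ 3 ✓; dept Operations ✗ → not eligible.
Commuter Stipend — status full-time ✗ (requires temporary) → not eligible.
Meal Allowance — service 389 days ≥ 6 months (≈180 days) ✓; grade L4 ≥ L4 ✓; dept Operations ✓; rating 3 ≥ 2 ✓ → eligible.
401(k) Company Match — status full-time ✓; service 389 days < 5 years (≈1825 days) ✗ → not eligible.
Paid Sabbatical — service 389 days ≥ 30 days ✓; rating 3 ≥ 3 ✓; age 21 ≥ 18 ✓ → eligible.
Annual Bonus Plan — status full-time ✓; service 389 days ≥ 12 months (≈360 days) ✓; age 21 ≥ 18 ✓ → eligible.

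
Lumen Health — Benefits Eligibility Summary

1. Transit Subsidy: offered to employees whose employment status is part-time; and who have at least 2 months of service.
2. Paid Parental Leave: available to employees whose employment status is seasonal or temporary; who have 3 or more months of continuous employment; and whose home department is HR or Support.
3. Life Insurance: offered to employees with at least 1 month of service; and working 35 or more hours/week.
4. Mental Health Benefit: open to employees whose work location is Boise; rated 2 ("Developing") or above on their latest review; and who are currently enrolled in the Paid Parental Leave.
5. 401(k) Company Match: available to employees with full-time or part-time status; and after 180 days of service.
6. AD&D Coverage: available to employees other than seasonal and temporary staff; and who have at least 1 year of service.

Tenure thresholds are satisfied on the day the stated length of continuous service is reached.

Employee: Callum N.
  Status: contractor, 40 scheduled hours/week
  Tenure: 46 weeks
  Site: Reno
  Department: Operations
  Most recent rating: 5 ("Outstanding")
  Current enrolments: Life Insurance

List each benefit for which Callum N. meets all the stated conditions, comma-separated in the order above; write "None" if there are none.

Life Insurance

Transit Subsidy — status contractor ✗ (requires part-time) → not eligible.
Paid Parental Leave — status contractor ✗ (requires seasonal or temporary) → not eligible.
Life Insurance — service 46 weeks ≥ 1 month (≈30 days) ✓; 40 hrs/wk ≥ 35 ✓ → eligible.
Mental Health Benefit — site Reno ✗ (not Boise) → not eligible.
401(k) Company Match — status contractor ✗ (requires full-time or part-time) → not eligible.
AD&D Coverage — status contractor ✓ (not excluded); service 46 weeks < 1 year (≈365 days) ✗ → not eligible.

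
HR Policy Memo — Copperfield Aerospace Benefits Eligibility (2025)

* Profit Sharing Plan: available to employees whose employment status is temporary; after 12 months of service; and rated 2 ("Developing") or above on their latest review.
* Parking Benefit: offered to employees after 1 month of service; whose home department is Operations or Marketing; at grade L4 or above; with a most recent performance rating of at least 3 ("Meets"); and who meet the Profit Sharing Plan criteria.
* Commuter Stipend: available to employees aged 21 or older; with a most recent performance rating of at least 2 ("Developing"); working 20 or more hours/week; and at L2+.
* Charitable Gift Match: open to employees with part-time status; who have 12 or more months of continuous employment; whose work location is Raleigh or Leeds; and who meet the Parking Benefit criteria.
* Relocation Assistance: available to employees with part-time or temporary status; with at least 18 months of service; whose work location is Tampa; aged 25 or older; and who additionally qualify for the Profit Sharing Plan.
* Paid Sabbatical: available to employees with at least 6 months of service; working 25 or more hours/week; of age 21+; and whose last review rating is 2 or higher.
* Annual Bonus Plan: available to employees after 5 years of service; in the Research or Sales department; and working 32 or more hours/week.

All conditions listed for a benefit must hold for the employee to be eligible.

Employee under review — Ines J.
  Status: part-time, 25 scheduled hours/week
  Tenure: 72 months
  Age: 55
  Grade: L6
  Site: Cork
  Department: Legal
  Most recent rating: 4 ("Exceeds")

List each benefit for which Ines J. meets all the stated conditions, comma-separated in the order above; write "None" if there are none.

Profit Sharing Plan — status part-time ✗ (requires temporary) → not eligible.
Parking Benefit — service 72 months ≥ 1 month ✓; dept Legal ✗ → not eligible.
Commuter Stipend — age 55 ≥ 21 ✓; rating 4 ≥ 2 ✓; 25 hrs/wk ≥ 20 ✓; grade L6 ≥ L2 ✓ → eligible.
Charitable Gift Match — status part-time ✓; service 72 months ≥ 12 months ✓; site Cork ✗ (not Raleigh or Leeds) → not eligible.
Relocation Assistance — status part-time ✓; service 72 months ≥ 18 months ✓; site Cork ✗ (not Tampa) → not eligible.
Paid Sabbatical — service 72 months ≥ 6 months ✓; 25 hrs/wk ≥ 25 ✓; age 55 ≥ 21 ✓; rating 4 ≥ 2 ✓ → eligible.
Annual Bonus Plan — service 72 months ≥ 5 years (≈1825 days) ✓; dept Legal ✗ → not eligible.

Commuter Stipend, Paid Sabbatical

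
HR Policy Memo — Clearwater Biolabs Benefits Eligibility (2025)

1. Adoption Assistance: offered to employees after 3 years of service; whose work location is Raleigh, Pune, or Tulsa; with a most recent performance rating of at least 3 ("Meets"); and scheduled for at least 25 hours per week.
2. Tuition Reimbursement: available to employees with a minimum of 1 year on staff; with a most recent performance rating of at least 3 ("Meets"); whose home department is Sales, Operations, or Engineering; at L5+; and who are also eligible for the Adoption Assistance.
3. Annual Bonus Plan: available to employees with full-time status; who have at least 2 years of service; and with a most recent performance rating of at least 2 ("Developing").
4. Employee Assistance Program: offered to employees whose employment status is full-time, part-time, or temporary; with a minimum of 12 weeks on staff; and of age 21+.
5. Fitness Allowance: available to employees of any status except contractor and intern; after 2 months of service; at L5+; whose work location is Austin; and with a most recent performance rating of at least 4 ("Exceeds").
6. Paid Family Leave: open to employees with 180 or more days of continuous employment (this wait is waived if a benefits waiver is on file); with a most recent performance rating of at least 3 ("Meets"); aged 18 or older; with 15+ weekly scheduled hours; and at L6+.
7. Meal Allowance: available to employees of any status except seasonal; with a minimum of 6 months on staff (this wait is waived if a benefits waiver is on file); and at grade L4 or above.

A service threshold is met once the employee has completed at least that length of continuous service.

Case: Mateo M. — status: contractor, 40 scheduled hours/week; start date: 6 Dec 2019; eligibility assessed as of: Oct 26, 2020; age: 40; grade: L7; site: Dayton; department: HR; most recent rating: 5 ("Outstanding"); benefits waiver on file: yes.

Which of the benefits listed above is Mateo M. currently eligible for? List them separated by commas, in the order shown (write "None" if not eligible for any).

Paid Family Leave, Meal Allowance

Service from 6 Dec 2019 to Oct 26, 2020: 325 days.
Adoption Assistance — service 325 days < 3 years (≈1095 days) ✗ → not eligible.
Tuition Reimbursement — service 325 days < 1 year (≈365 days) ✗ → not eligible.
Annual Bonus Plan — status contractor ✗ (requires full-time) → not eligible.
Employee Assistance Program — status contractor ✗ (requires full-time, part-time, or temporary) → not eligible.
Fitness Allowance — status contractor ✗ (excluded) → not eligible.
Paid Family Leave — benefits waiver on file ✓; rating 5 ≥ 3 ✓; age 40 ≥ 18 ✓; 40 hrs/wk ≥ 15 ✓; grade L7 ≥ L6 ✓ → eligible.
Meal Allowance — status contractor ✓ (not excluded); benefits waiver on file ✓; grade L7 ≥ L4 ✓ → eligible.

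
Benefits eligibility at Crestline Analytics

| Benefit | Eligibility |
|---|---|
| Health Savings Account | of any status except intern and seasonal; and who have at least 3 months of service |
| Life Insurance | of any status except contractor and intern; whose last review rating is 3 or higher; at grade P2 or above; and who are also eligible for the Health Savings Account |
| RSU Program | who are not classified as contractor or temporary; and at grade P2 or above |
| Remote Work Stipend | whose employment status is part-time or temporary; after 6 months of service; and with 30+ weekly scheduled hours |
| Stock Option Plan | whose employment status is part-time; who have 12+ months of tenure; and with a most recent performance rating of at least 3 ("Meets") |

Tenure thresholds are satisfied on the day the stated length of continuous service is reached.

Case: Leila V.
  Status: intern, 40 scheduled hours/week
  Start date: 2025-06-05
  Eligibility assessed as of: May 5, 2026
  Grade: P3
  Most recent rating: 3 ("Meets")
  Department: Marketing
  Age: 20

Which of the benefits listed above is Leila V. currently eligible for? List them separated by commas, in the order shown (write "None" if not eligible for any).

RSU Program

Service from 2025-06-05 to May 5, 2026: 334 days.
Health Savings Account — status intern ✗ (excluded) → not eligible.
Life Insurance — status intern ✗ (excluded) → not eligible.
RSU Program — status intern ✓ (not excluded); grade P3 ≥ P2 ✓ → eligible.
Remote Work Stipend — status intern ✗ (requires part-time or temporary) → not eligible.
Stock Option Plan — status intern ✗ (requires part-time) → not eligible.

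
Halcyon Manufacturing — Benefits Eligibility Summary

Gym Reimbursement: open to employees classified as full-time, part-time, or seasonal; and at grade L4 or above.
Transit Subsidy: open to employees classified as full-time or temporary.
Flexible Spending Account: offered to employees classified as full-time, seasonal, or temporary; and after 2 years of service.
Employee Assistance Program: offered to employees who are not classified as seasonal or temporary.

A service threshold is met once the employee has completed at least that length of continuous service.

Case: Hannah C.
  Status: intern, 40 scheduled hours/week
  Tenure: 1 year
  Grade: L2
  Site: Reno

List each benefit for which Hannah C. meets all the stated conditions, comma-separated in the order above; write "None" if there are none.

Gym Reimbursement — status intern ✗ (requires full-time, part-time, or seasonal) → not eligible.
Transit Subsidy — status intern ✗ (requires full-time or temporary) → not eligible.
Flexible Spending Account — status intern ✗ (requires full-time, seasonal, or temporary) → not eligible.
Employee Assistance Program — status intern ✓ (not excluded) → eligible.

Employee Assistance Program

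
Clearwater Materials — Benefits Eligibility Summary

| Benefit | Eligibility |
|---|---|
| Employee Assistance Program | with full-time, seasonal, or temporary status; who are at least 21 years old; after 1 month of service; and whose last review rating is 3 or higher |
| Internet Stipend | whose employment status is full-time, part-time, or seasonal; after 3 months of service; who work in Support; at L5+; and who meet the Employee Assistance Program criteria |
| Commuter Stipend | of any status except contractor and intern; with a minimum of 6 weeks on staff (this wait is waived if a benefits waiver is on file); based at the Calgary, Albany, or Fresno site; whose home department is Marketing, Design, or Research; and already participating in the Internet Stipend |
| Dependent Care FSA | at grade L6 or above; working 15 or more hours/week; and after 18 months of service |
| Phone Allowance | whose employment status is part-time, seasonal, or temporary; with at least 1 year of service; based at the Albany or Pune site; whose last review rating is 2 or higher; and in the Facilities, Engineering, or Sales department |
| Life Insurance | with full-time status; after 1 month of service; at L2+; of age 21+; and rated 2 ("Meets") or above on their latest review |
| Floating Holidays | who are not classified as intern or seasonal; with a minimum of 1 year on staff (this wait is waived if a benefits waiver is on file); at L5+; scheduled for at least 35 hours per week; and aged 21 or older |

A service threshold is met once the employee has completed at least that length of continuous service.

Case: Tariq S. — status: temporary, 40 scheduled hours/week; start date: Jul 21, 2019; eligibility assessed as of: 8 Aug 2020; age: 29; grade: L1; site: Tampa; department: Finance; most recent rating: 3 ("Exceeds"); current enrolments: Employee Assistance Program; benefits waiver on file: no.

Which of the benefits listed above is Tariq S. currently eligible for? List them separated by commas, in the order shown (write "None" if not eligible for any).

Employee Assistance Program

Service from Jul 21, 2019 to 8 Aug 2020: 384 days.
Employee Assistance Program — status temporary ✓; age 29 ≥ 21 ✓; service 384 days ≥ 1 month (≈30 days) ✓; rating 3 ≥ 3 ✓ → eligible.
Internet Stipend — status temporary ✗ (requires full-time, part-time, or seasonal) → not eligible.
Commuter Stipend — status temporary ✓ (not excluded); no waiver, service 384 days ≥ 6 weeks (≈42 days) ✓; site Tampa ✗ (not Calgary, Albany, or Fresno) → not eligible.
Dependent Care FSA — grade L1 < L6 ✗ → not eligible.
Phone Allowance — status temporary ✓; service 384 days ≥ 1 year (≈365 days) ✓; site Tampa ✗ (not Albany or Pune) → not eligible.
Life Insurance — status temporary ✗ (requires full-time) → not eligible.
Floating Holidays — status temporary ✓ (not excluded); no waiver, service 384 days ≥ 1 year (≈365 days) ✓; grade L1 < L5 ✗ → not eligible.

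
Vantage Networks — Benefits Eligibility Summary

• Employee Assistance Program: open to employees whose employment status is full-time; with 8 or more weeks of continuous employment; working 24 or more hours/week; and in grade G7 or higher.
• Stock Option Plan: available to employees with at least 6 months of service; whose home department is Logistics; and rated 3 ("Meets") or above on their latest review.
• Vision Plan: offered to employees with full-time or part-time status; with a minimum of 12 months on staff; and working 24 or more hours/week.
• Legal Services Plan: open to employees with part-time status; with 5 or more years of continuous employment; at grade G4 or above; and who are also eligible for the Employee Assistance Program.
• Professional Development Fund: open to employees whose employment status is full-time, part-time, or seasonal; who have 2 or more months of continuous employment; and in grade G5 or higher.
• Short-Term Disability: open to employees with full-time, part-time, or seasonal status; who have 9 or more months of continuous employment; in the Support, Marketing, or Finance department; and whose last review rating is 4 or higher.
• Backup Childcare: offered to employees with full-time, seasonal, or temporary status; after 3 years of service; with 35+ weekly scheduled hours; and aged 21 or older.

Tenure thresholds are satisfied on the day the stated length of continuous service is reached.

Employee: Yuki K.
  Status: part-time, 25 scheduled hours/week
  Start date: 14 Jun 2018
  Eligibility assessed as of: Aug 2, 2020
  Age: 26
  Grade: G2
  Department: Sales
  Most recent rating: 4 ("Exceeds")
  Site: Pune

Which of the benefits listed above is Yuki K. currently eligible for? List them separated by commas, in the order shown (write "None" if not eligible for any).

Vision Plan

Service from 14 Jun 2018 to Aug 2, 2020: 780 days.
Employee Assistance Program — status part-time ✗ (requires full-time) → not eligible.
Stock Option Plan — service 780 days ≥ 6 months (≈180 days) ✓; dept Sales ✗ → not eligible.
Vision Plan — status part-time ✓; service 780 days ≥ 12 months (≈360 days) ✓; 25 hrs/wk ≥ 24 ✓ → eligible.
Legal Services Plan — status part-time ✓; service 780 days < 5 years (≈1825 days) ✗ → not eligible.
Professional Development Fund — status part-time ✓; service 780 days ≥ 2 months (≈60 days) ✓; grade G2 < G5 ✗ → not eligible.
Short-Term Disability — status part-time ✓; service 780 days ≥ 9 months (≈270 days) ✓; dept Sales ✗ → not eligible.
Backup Childcare — status part-time ✗ (requires full-time, seasonal, or temporary) → not eligible.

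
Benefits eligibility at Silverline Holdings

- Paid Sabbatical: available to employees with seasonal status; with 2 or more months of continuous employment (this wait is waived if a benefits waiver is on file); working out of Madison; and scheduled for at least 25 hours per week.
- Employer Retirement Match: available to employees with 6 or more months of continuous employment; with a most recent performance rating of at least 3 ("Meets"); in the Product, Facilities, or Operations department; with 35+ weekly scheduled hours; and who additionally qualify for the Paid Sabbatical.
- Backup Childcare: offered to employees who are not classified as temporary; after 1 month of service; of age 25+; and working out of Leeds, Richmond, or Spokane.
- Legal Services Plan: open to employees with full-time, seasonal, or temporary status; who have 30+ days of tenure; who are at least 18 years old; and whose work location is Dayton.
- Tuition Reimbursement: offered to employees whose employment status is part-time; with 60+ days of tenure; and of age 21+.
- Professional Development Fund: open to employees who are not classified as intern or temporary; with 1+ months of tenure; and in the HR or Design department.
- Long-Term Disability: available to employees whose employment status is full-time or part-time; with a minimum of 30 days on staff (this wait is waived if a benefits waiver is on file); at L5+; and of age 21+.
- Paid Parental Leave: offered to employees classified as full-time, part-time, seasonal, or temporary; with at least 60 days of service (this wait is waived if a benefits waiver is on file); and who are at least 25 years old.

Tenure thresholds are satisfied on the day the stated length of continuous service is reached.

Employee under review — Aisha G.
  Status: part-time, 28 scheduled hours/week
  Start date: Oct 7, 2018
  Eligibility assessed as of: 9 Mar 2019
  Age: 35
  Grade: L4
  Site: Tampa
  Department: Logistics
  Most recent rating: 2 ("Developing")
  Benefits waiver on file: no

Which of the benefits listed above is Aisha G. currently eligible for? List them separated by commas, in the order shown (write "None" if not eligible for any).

Service from Oct 7, 2018 to 9 Mar 2019: 153 days.
Paid Sabbatical — status part-time ✗ (requires seasonal) → not eligible.
Employer Retirement Match — service 153 days < 6 months (≈180 days) ✗ → not eligible.
Backup Childcare — status part-time ✓ (not excluded); service 153 days ≥ 1 month (≈30 days) ✓; age 35 ≥ 25 ✓; site Tampa ✗ (not Leeds, Richmond, or Spokane) → not eligible.
Legal Services Plan — status part-time ✗ (requires full-time, seasonal, or temporary) → not eligible.
Tuition Reimbursement — status part-time ✓; service 153 days ≥ 60 days ✓; age 35 ≥ 21 ✓ → eligible.
Professional Development Fund — status part-time ✓ (not excluded); service 153 days ≥ 1 month (≈30 days) ✓; dept Logistics ✗ → not eligible.
Long-Term Disability — status part-time ✓; no waiver, service 153 days ≥ 30 days ✓; grade L4 < L5 ✗ → not eligible.
Paid Parental Leave — status part-time ✓; no waiver, service 153 days ≥ 60 days ✓; age 35 ≥ 25 ✓ → eligible.

Tuition Reimbursement, Paid Parental Leave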